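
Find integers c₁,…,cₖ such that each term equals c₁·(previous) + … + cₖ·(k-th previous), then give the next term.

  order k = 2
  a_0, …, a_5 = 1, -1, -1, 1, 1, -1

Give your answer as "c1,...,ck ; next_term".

0,-1 ; -1

  a_2 = 0·-1 + -1·1 = -1
  a_3 = 0·-1 + -1·-1 = 1
  a_4 = 0·1 + -1·-1 = 1
  a_5 = 0·1 + -1·1 = -1
  a_6 = 0·-1 + -1·1 = -1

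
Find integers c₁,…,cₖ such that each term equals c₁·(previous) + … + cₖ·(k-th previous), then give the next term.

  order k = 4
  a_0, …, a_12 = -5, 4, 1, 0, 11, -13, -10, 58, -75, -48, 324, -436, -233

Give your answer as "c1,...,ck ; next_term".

  a_4 = -1·0 + -2·1 + 2·4 + -1·-5 = 11
  a_5 = -1·11 + -2·0 + 2·1 + -1·4 = -13
  a_6 = -1·-13 + -2·11 + 2·0 + -1·1 = -10
  a_7 = -1·-10 + -2·-13 + 2·11 + -1·0 = 58
  a_8 = -1·58 + -2·-10 + 2·-13 + -1·11 = -75
  a_9 = -1·-75 + -2·58 + 2·-10 + -1·-13 = -48
  a_10 = -1·-48 + -2·-75 + 2·58 + -1·-10 = 324
  a_11 = -1·324 + -2·-48 + 2·-75 + -1·58 = -436
  a_12 = -1·-436 + -2·324 + 2·-48 + -1·-75 = -233
  a_13 = -1·-233 + -2·-436 + 2·324 + -1·-48 = 1801

-1,-2,2,-1 ; 1801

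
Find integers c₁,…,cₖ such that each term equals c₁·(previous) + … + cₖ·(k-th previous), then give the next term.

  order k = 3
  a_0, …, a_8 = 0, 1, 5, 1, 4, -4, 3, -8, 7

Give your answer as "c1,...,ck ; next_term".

0,1,-1 ; -11

  a_3 = 0·5 + 1·1 + -1·0 = 1
  a_4 = 0·1 + 1·5 + -1·1 = 4
  a_5 = 0·4 + 1·1 + -1·5 = -4
  a_6 = 0·-4 + 1·4 + -1·1 = 3
  a_7 = 0·3 + 1·-4 + -1·4 = -8
  a_8 = 0·-8 + 1·3 + -1·-4 = 7
  a_9 = 0·7 + 1·-8 + -1·3 = -11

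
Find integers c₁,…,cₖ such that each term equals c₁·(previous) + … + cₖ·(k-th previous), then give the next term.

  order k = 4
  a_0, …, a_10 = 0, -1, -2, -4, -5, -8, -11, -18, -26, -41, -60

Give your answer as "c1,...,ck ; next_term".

1,1,-1,1 ; -93

  a_4 = 1·-4 + 1·-2 + -1·-1 + 1·0 = -5
  a_5 = 1·-5 + 1·-4 + -1·-2 + 1·-1 = -8
  a_6 = 1·-8 + 1·-5 + -1·-4 + 1·-2 = -11
  a_7 = 1·-11 + 1·-8 + -1·-5 + 1·-4 = -18
  a_8 = 1·-18 + 1·-11 + -1·-8 + 1·-5 = -26
  a_9 = 1·-26 + 1·-18 + -1·-11 + 1·-8 = -41
  a_10 = 1·-41 + 1·-26 + -1·-18 + 1·-11 = -60
  a_11 = 1·-60 + 1·-41 + -1·-26 + 1·-18 = -93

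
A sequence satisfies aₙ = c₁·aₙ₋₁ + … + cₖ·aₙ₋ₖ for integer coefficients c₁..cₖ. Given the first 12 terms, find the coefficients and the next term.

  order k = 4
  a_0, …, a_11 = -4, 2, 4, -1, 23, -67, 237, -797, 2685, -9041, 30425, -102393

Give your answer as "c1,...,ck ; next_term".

  a_4 = -3·-1 + 2·4 + 2·2 + -2·-4 = 23
  a_5 = -3·23 + 2·-1 + 2·4 + -2·2 = -67
  a_6 = -3·-67 + 2·23 + 2·-1 + -2·4 = 237
  a_7 = -3·237 + 2·-67 + 2·23 + -2·-1 = -797
  a_8 = -3·-797 + 2·237 + 2·-67 + -2·23 = 2685
  a_9 = -3·2685 + 2·-797 + 2·237 + -2·-67 = -9041
  a_10 = -3·-9041 + 2·2685 + 2·-797 + -2·237 = 30425
  a_11 = -3·30425 + 2·-9041 + 2·2685 + -2·-797 = -102393
  a_12 = -3·-102393 + 2·30425 + 2·-9041 + -2·2685 = 344577

-3,2,2,-2 ; 344577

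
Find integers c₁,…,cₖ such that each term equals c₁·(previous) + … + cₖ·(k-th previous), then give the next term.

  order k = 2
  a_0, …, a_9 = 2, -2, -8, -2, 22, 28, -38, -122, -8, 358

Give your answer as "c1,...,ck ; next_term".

1,-3 ; 382

  a_2 = 1·-2 + -3·2 = -8
  a_3 = 1·-8 + -3·-2 = -2
  a_4 = 1·-2 + -3·-8 = 22
  a_5 = 1·22 + -3·-2 = 28
  a_6 = 1·28 + -3·22 = -38
  a_7 = 1·-38 + -3·28 = -122
  a_8 = 1·-122 + -3·-38 = -8
  a_9 = 1·-8 + -3·-122 = 358
  a_10 = 1·358 + -3·-8 = 382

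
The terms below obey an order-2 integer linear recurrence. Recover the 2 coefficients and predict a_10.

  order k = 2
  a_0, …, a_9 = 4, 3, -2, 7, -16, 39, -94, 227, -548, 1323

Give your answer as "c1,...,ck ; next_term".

  a_2 = -2·3 + 1·4 = -2
  a_3 = -2·-2 + 1·3 = 7
  a_4 = -2·7 + 1·-2 = -16
  a_5 = -2·-16 + 1·7 = 39
  a_6 = -2·39 + 1·-16 = -94
  a_7 = -2·-94 + 1·39 = 227
  a_8 = -2·227 + 1·-94 = -548
  a_9 = -2·-548 + 1·227 = 1323
  a_10 = -2·1323 + 1·-548 = -3194

-2,1 ; -3194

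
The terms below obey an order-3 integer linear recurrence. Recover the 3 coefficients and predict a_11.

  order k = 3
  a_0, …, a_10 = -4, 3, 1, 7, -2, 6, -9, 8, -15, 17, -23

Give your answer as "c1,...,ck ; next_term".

  a_3 = 0·1 + 1·3 + -1·-4 = 7
  a_4 = 0·7 + 1·1 + -1·3 = -2
  a_5 = 0·-2 + 1·7 + -1·1 = 6
  a_6 = 0·6 + 1·-2 + -1·7 = -9
  a_7 = 0·-9 + 1·6 + -1·-2 = 8
  a_8 = 0·8 + 1·-9 + -1·6 = -15
  a_9 = 0·-15 + 1·8 + -1·-9 = 17
  a_10 = 0·17 + 1·-15 + -1·8 = -23
  a_11 = 0·-23 + 1·17 + -1·-15 = 32

0,1,-1 ; 32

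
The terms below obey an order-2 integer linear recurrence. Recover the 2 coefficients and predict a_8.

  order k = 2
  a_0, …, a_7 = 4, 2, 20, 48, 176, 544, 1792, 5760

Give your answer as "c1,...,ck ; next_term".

  a_2 = 2·2 + 4·4 = 20
  a_3 = 2·20 + 4·2 = 48
  a_4 = 2·48 + 4·20 = 176
  a_5 = 2·176 + 4·48 = 544
  a_6 = 2·544 + 4·176 = 1792
  a_7 = 2·1792 + 4·544 = 5760
  a_8 = 2·5760 + 4·1792 = 18688

2,4 ; 18688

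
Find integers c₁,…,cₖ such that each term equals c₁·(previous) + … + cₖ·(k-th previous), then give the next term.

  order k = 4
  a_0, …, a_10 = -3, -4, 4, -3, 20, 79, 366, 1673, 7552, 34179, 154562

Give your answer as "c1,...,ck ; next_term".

4,3,-2,-4 ; 698989

  a_4 = 4·-3 + 3·4 + -2·-4 + -4·-3 = 20
  a_5 = 4·20 + 3·-3 + -2·4 + -4·-4 = 79
  a_6 = 4·79 + 3·20 + -2·-3 + -4·4 = 366
  a_7 = 4·366 + 3·79 + -2·20 + -4·-3 = 1673
  a_8 = 4·1673 + 3·366 + -2·79 + -4·20 = 7552
  a_9 = 4·7552 + 3·1673 + -2·366 + -4·79 = 34179
  a_10 = 4·34179 + 3·7552 + -2·1673 + -4·366 = 154562
  a_11 = 4·154562 + 3·34179 + -2·7552 + -4·1673 = 698989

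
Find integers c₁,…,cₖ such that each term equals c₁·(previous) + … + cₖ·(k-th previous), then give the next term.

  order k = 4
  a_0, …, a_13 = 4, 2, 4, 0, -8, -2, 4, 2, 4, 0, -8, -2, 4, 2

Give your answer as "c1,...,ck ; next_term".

0,-1,0,-1 ; 4

  a_4 = 0·0 + -1·4 + 0·2 + -1·4 = -8
  a_5 = 0·-8 + -1·0 + 0·4 + -1·2 = -2
  a_6 = 0·-2 + -1·-8 + 0·0 + -1·4 = 4
  a_7 = 0·4 + -1·-2 + 0·-8 + -1·0 = 2
  a_8 = 0·2 + -1·4 + 0·-2 + -1·-8 = 4
  a_9 = 0·4 + -1·2 + 0·4 + -1·-2 = 0
  a_10 = 0·0 + -1·4 + 0·2 + -1·4 = -8
  a_11 = 0·-8 + -1·0 + 0·4 + -1·2 = -2
  a_12 = 0·-2 + -1·-8 + 0·0 + -1·4 = 4
  a_13 = 0·4 + -1·-2 + 0·-8 + -1·0 = 2
  a_14 = 0·2 + -1·4 + 0·-2 + -1·-8 = 4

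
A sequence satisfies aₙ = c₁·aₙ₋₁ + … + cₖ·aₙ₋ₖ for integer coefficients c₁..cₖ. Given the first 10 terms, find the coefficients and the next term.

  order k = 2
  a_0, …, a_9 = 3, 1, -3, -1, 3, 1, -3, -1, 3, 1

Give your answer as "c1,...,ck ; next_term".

0,-1 ; -3

  a_2 = 0·1 + -1·3 = -3
  a_3 = 0·-3 + -1·1 = -1
  a_4 = 0·-1 + -1·-3 = 3
  a_5 = 0·3 + -1·-1 = 1
  a_6 = 0·1 + -1·3 = -3
  a_7 = 0·-3 + -1·1 = -1
  a_8 = 0·-1 + -1·-3 = 3
  a_9 = 0·3 + -1·-1 = 1
  a_10 = 0·1 + -1·3 = -3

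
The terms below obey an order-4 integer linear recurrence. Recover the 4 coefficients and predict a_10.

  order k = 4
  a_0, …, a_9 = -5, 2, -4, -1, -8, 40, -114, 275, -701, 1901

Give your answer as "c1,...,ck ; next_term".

  a_4 = -3·-1 + -2·-4 + -2·2 + 3·-5 = -8
  a_5 = -3·-8 + -2·-1 + -2·-4 + 3·2 = 40
  a_6 = -3·40 + -2·-8 + -2·-1 + 3·-4 = -114
  a_7 = -3·-114 + -2·40 + -2·-8 + 3·-1 = 275
  a_8 = -3·275 + -2·-114 + -2·40 + 3·-8 = -701
  a_9 = -3·-701 + -2·275 + -2·-114 + 3·40 = 1901
  a_10 = -3·1901 + -2·-701 + -2·275 + 3·-114 = -5193

-3,-2,-2,3 ; -5193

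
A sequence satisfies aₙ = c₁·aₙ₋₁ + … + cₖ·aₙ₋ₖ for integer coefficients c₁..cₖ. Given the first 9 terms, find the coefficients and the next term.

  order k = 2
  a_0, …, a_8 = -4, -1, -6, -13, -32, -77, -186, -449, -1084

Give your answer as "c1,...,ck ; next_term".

  a_2 = 2·-1 + 1·-4 = -6
  a_3 = 2·-6 + 1·-1 = -13
  a_4 = 2·-13 + 1·-6 = -32
  a_5 = 2·-32 + 1·-13 = -77
  a_6 = 2·-77 + 1·-32 = -186
  a_7 = 2·-186 + 1·-77 = -449
  a_8 = 2·-449 + 1·-186 = -1084
  a_9 = 2·-1084 + 1·-449 = -2617

2,1 ; -2617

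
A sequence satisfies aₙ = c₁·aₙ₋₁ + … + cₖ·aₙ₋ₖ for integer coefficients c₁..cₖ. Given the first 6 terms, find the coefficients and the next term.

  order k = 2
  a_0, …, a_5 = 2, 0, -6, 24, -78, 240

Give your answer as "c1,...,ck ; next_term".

-4,-3 ; -726

  a_2 = -4·0 + -3·2 = -6
  a_3 = -4·-6 + -3·0 = 24
  a_4 = -4·24 + -3·-6 = -78
  a_5 = -4·-78 + -3·24 = 240
  a_6 = -4·240 + -3·-78 = -726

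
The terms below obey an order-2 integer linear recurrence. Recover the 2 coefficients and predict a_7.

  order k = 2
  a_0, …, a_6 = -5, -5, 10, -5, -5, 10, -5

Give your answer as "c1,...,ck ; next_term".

  a_2 = -1·-5 + -1·-5 = 10
  a_3 = -1·10 + -1·-5 = -5
  a_4 = -1·-5 + -1·10 = -5
  a_5 = -1·-5 + -1·-5 = 10
  a_6 = -1·10 + -1·-5 = -5
  a_7 = -1·-5 + -1·10 = -5

-1,-1 ; -5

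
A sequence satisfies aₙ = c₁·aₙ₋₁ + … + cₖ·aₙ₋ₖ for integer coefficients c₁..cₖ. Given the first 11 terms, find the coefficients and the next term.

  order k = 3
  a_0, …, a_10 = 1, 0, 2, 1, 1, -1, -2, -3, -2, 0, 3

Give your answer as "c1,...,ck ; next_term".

  a_3 = 1·2 + 0·0 + -1·1 = 1
  a_4 = 1·1 + 0·2 + -1·0 = 1
  a_5 = 1·1 + 0·1 + -1·2 = -1
  a_6 = 1·-1 + 0·1 + -1·1 = -2
  a_7 = 1·-2 + 0·-1 + -1·1 = -3
  a_8 = 1·-3 + 0·-2 + -1·-1 = -2
  a_9 = 1·-2 + 0·-3 + -1·-2 = 0
  a_10 = 1·0 + 0·-2 + -1·-3 = 3
  a_11 = 1·3 + 0·0 + -1·-2 = 5

1,0,-1 ; 5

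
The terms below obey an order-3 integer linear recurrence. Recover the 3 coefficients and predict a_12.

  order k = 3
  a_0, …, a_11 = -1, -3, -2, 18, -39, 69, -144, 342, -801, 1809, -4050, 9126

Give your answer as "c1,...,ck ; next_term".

-3,-3,-3 ; -20655

  a_3 = -3·-2 + -3·-3 + -3·-1 = 18
  a_4 = -3·18 + -3·-2 + -3·-3 = -39
  a_5 = -3·-39 + -3·18 + -3·-2 = 69
  a_6 = -3·69 + -3·-39 + -3·18 = -144
  a_7 = -3·-144 + -3·69 + -3·-39 = 342
  a_8 = -3·342 + -3·-144 + -3·69 = -801
  a_9 = -3·-801 + -3·342 + -3·-144 = 1809
  a_10 = -3·1809 + -3·-801 + -3·342 = -4050
  a_11 = -3·-4050 + -3·1809 + -3·-801 = 9126
  a_12 = -3·9126 + -3·-4050 + -3·1809 = -20655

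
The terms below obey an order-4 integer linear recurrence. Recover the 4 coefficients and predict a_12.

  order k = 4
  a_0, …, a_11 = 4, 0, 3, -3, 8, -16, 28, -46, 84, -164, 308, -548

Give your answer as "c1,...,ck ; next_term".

  a_4 = -2·-3 + -2·3 + -2·0 + 2·4 = 8
  a_5 = -2·8 + -2·-3 + -2·3 + 2·0 = -16
  a_6 = -2·-16 + -2·8 + -2·-3 + 2·3 = 28
  a_7 = -2·28 + -2·-16 + -2·8 + 2·-3 = -46
  a_8 = -2·-46 + -2·28 + -2·-16 + 2·8 = 84
  a_9 = -2·84 + -2·-46 + -2·28 + 2·-16 = -164
  a_10 = -2·-164 + -2·84 + -2·-46 + 2·28 = 308
  a_11 = -2·308 + -2·-164 + -2·84 + 2·-46 = -548
  a_12 = -2·-548 + -2·308 + -2·-164 + 2·84 = 976

-2,-2,-2,2 ; 976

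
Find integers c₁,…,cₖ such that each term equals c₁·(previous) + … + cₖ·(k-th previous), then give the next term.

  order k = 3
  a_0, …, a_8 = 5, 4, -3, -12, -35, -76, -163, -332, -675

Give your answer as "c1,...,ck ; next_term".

  a_3 = 2·-3 + 1·4 + -2·5 = -12
  a_4 = 2·-12 + 1·-3 + -2·4 = -35
  a_5 = 2·-35 + 1·-12 + -2·-3 = -76
  a_6 = 2·-76 + 1·-35 + -2·-12 = -163
  a_7 = 2·-163 + 1·-76 + -2·-35 = -332
  a_8 = 2·-332 + 1·-163 + -2·-76 = -675
  a_9 = 2·-675 + 1·-332 + -2·-163 = -1356

2,1,-2 ; -1356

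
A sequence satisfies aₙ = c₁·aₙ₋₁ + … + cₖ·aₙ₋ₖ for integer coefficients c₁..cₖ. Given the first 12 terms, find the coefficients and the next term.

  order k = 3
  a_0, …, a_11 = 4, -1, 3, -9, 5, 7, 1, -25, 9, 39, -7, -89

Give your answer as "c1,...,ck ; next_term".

  a_3 = -1·3 + -2·-1 + -2·4 = -9
  a_4 = -1·-9 + -2·3 + -2·-1 = 5
  a_5 = -1·5 + -2·-9 + -2·3 = 7
  a_6 = -1·7 + -2·5 + -2·-9 = 1
  a_7 = -1·1 + -2·7 + -2·5 = -25
  a_8 = -1·-25 + -2·1 + -2·7 = 9
  a_9 = -1·9 + -2·-25 + -2·1 = 39
  a_10 = -1·39 + -2·9 + -2·-25 = -7
  a_11 = -1·-7 + -2·39 + -2·9 = -89
  a_12 = -1·-89 + -2·-7 + -2·39 = 25

-1,-2,-2 ; 25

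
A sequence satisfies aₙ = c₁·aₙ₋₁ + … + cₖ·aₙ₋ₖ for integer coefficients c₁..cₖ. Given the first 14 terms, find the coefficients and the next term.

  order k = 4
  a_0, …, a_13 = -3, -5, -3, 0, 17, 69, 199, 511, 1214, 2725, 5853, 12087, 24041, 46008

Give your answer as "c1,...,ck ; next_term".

  a_4 = 3·0 + -1·-3 + -1·-5 + -3·-3 = 17
  a_5 = 3·17 + -1·0 + -1·-3 + -3·-5 = 69
  a_6 = 3·69 + -1·17 + -1·0 + -3·-3 = 199
  a_7 = 3·199 + -1·69 + -1·17 + -3·0 = 511
  a_8 = 3·511 + -1·199 + -1·69 + -3·17 = 1214
  a_9 = 3·1214 + -1·511 + -1·199 + -3·69 = 2725
  a_10 = 3·2725 + -1·1214 + -1·511 + -3·199 = 5853
  a_11 = 3·5853 + -1·2725 + -1·1214 + -3·511 = 12087
  a_12 = 3·12087 + -1·5853 + -1·2725 + -3·1214 = 24041
  a_13 = 3·24041 + -1·12087 + -1·5853 + -3·2725 = 46008
  a_14 = 3·46008 + -1·24041 + -1·12087 + -3·5853 = 84337

3,-1,-1,-3 ; 84337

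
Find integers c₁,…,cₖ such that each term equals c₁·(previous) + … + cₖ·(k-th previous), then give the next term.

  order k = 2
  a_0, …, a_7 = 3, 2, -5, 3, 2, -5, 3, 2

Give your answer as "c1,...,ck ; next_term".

-1,-1 ; -5

  a_2 = -1·2 + -1·3 = -5
  a_3 = -1·-5 + -1·2 = 3
  a_4 = -1·3 + -1·-5 = 2
  a_5 = -1·2 + -1·3 = -5
  a_6 = -1·-5 + -1·2 = 3
  a_7 = -1·3 + -1·-5 = 2
  a_8 = -1·2 + -1·3 = -5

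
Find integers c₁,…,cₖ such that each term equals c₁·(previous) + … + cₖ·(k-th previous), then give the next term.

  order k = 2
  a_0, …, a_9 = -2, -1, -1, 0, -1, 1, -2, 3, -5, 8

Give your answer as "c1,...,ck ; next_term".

  a_2 = -1·-1 + 1·-2 = -1
  a_3 = -1·-1 + 1·-1 = 0
  a_4 = -1·0 + 1·-1 = -1
  a_5 = -1·-1 + 1·0 = 1
  a_6 = -1·1 + 1·-1 = -2
  a_7 = -1·-2 + 1·1 = 3
  a_8 = -1·3 + 1·-2 = -5
  a_9 = -1·-5 + 1·3 = 8
  a_10 = -1·8 + 1·-5 = -13

-1,1 ; -13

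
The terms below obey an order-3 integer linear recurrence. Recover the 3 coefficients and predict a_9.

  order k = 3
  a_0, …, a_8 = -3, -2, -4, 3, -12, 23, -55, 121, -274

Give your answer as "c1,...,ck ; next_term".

  a_3 = -2·-4 + 1·-2 + 1·-3 = 3
  a_4 = -2·3 + 1·-4 + 1·-2 = -12
  a_5 = -2·-12 + 1·3 + 1·-4 = 23
  a_6 = -2·23 + 1·-12 + 1·3 = -55
  a_7 = -2·-55 + 1·23 + 1·-12 = 121
  a_8 = -2·121 + 1·-55 + 1·23 = -274
  a_9 = -2·-274 + 1·121 + 1·-55 = 614

-2,1,1 ; 614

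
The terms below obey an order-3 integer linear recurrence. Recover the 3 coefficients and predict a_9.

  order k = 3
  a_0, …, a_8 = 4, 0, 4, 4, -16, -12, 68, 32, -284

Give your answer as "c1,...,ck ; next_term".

0,-4,1 ; -60

  a_3 = 0·4 + -4·0 + 1·4 = 4
  a_4 = 0·4 + -4·4 + 1·0 = -16
  a_5 = 0·-16 + -4·4 + 1·4 = -12
  a_6 = 0·-12 + -4·-16 + 1·4 = 68
  a_7 = 0·68 + -4·-12 + 1·-16 = 32
  a_8 = 0·32 + -4·68 + 1·-12 = -284
  a_9 = 0·-284 + -4·32 + 1·68 = -60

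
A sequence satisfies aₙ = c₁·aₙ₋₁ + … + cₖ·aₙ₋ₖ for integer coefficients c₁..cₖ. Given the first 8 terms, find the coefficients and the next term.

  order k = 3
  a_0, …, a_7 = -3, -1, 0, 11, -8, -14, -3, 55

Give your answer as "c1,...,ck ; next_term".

  a_3 = -1·0 + -2·-1 + -3·-3 = 11
  a_4 = -1·11 + -2·0 + -3·-1 = -8
  a_5 = -1·-8 + -2·11 + -3·0 = -14
  a_6 = -1·-14 + -2·-8 + -3·11 = -3
  a_7 = -1·-3 + -2·-14 + -3·-8 = 55
  a_8 = -1·55 + -2·-3 + -3·-14 = -7

-1,-2,-3 ; -7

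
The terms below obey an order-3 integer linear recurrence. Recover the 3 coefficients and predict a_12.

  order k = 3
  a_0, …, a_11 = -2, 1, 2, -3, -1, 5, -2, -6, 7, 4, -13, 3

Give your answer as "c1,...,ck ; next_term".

  a_3 = 0·2 + -1·1 + 1·-2 = -3
  a_4 = 0·-3 + -1·2 + 1·1 = -1
  a_5 = 0·-1 + -1·-3 + 1·2 = 5
  a_6 = 0·5 + -1·-1 + 1·-3 = -2
  a_7 = 0·-2 + -1·5 + 1·-1 = -6
  a_8 = 0·-6 + -1·-2 + 1·5 = 7
  a_9 = 0·7 + -1·-6 + 1·-2 = 4
  a_10 = 0·4 + -1·7 + 1·-6 = -13
  a_11 = 0·-13 + -1·4 + 1·7 = 3
  a_12 = 0·3 + -1·-13 + 1·4 = 17

0,-1,1 ; 17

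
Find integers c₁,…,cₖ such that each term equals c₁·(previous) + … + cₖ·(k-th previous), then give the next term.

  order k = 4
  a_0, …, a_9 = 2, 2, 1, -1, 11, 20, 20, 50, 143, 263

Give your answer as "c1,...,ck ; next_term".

1,0,3,3 ; 473

  a_4 = 1·-1 + 0·1 + 3·2 + 3·2 = 11
  a_5 = 1·11 + 0·-1 + 3·1 + 3·2 = 20
  a_6 = 1·20 + 0·11 + 3·-1 + 3·1 = 20
  a_7 = 1·20 + 0·20 + 3·11 + 3·-1 = 50
  a_8 = 1·50 + 0·20 + 3·20 + 3·11 = 143
  a_9 = 1·143 + 0·50 + 3·20 + 3·20 = 263
  a_10 = 1·263 + 0·143 + 3·50 + 3·20 = 473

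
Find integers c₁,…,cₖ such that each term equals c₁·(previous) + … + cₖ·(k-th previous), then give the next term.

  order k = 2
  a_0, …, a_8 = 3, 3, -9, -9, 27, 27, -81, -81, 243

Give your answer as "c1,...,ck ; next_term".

0,-3 ; 243

  a_2 = 0·3 + -3·3 = -9
  a_3 = 0·-9 + -3·3 = -9
  a_4 = 0·-9 + -3·-9 = 27
  a_5 = 0·27 + -3·-9 = 27
  a_6 = 0·27 + -3·27 = -81
  a_7 = 0·-81 + -3·27 = -81
  a_8 = 0·-81 + -3·-81 = 243
  a_9 = 0·243 + -3·-81 = 243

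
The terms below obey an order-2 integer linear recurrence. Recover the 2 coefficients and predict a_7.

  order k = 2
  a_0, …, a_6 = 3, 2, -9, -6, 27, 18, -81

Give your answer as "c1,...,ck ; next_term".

0,-3 ; -54

  a_2 = 0·2 + -3·3 = -9
  a_3 = 0·-9 + -3·2 = -6
  a_4 = 0·-6 + -3·-9 = 27
  a_5 = 0·27 + -3·-6 = 18
  a_6 = 0·18 + -3·27 = -81
  a_7 = 0·-81 + -3·18 = -54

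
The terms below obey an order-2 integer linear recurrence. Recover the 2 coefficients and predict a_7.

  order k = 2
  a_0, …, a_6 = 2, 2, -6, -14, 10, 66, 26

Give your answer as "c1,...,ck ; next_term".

1,-4 ; -238

  a_2 = 1·2 + -4·2 = -6
  a_3 = 1·-6 + -4·2 = -14
  a_4 = 1·-14 + -4·-6 = 10
  a_5 = 1·10 + -4·-14 = 66
  a_6 = 1·66 + -4·10 = 26
  a_7 = 1·26 + -4·66 = -238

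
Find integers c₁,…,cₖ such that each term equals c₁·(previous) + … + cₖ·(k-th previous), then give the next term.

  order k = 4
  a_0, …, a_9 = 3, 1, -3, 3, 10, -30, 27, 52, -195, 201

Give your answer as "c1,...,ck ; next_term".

  a_4 = -2·3 + -3·-3 + 1·1 + 2·3 = 10
  a_5 = -2·10 + -3·3 + 1·-3 + 2·1 = -30
  a_6 = -2·-30 + -3·10 + 1·3 + 2·-3 = 27
  a_7 = -2·27 + -3·-30 + 1·10 + 2·3 = 52
  a_8 = -2·52 + -3·27 + 1·-30 + 2·10 = -195
  a_9 = -2·-195 + -3·52 + 1·27 + 2·-30 = 201
  a_10 = -2·201 + -3·-195 + 1·52 + 2·27 = 289

-2,-3,1,2 ; 289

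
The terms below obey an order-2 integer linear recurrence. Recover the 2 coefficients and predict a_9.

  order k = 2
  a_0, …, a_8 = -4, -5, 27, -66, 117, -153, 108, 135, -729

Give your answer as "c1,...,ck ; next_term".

-3,-3 ; 1782

  a_2 = -3·-5 + -3·-4 = 27
  a_3 = -3·27 + -3·-5 = -66
  a_4 = -3·-66 + -3·27 = 117
  a_5 = -3·117 + -3·-66 = -153
  a_6 = -3·-153 + -3·117 = 108
  a_7 = -3·108 + -3·-153 = 135
  a_8 = -3·135 + -3·108 = -729
  a_9 = -3·-729 + -3·135 = 1782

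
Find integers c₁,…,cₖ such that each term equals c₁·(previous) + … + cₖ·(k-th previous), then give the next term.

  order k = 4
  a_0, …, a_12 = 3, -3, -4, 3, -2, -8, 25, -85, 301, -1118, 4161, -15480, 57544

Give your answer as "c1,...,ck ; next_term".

  a_4 = -4·3 + -1·-4 + 1·-3 + 3·3 = -2
  a_5 = -4·-2 + -1·3 + 1·-4 + 3·-3 = -8
  a_6 = -4·-8 + -1·-2 + 1·3 + 3·-4 = 25
  a_7 = -4·25 + -1·-8 + 1·-2 + 3·3 = -85
  a_8 = -4·-85 + -1·25 + 1·-8 + 3·-2 = 301
  a_9 = -4·301 + -1·-85 + 1·25 + 3·-8 = -1118
  a_10 = -4·-1118 + -1·301 + 1·-85 + 3·25 = 4161
  a_11 = -4·4161 + -1·-1118 + 1·301 + 3·-85 = -15480
  a_12 = -4·-15480 + -1·4161 + 1·-1118 + 3·301 = 57544
  a_13 = -4·57544 + -1·-15480 + 1·4161 + 3·-1118 = -213889

-4,-1,1,3 ; -213889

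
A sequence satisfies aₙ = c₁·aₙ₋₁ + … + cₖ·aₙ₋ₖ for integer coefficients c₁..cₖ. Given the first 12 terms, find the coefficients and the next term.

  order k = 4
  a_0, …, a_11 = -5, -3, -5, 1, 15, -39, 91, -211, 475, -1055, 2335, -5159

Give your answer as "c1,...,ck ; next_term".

  a_4 = -3·1 + -2·-5 + -1·-3 + -1·-5 = 15
  a_5 = -3·15 + -2·1 + -1·-5 + -1·-3 = -39
  a_6 = -3·-39 + -2·15 + -1·1 + -1·-5 = 91
  a_7 = -3·91 + -2·-39 + -1·15 + -1·1 = -211
  a_8 = -3·-211 + -2·91 + -1·-39 + -1·15 = 475
  a_9 = -3·475 + -2·-211 + -1·91 + -1·-39 = -1055
  a_10 = -3·-1055 + -2·475 + -1·-211 + -1·91 = 2335
  a_11 = -3·2335 + -2·-1055 + -1·475 + -1·-211 = -5159
  a_12 = -3·-5159 + -2·2335 + -1·-1055 + -1·475 = 11387

-3,-2,-1,-1 ; 11387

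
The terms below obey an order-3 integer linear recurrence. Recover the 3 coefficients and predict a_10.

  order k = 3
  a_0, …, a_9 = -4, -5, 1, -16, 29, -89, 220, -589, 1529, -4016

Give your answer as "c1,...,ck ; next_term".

-2,2,1 ; 10501

  a_3 = -2·1 + 2·-5 + 1·-4 = -16
  a_4 = -2·-16 + 2·1 + 1·-5 = 29
  a_5 = -2·29 + 2·-16 + 1·1 = -89
  a_6 = -2·-89 + 2·29 + 1·-16 = 220
  a_7 = -2·220 + 2·-89 + 1·29 = -589
  a_8 = -2·-589 + 2·220 + 1·-89 = 1529
  a_9 = -2·1529 + 2·-589 + 1·220 = -4016
  a_10 = -2·-4016 + 2·1529 + 1·-589 = 10501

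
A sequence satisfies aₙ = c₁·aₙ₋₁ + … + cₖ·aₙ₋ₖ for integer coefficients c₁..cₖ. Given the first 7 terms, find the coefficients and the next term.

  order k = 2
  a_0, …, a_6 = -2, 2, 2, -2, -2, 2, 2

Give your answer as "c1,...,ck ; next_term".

0,-1 ; -2

  a_2 = 0·2 + -1·-2 = 2
  a_3 = 0·2 + -1·2 = -2
  a_4 = 0·-2 + -1·2 = -2
  a_5 = 0·-2 + -1·-2 = 2
  a_6 = 0·2 + -1·-2 = 2
  a_7 = 0·2 + -1·2 = -2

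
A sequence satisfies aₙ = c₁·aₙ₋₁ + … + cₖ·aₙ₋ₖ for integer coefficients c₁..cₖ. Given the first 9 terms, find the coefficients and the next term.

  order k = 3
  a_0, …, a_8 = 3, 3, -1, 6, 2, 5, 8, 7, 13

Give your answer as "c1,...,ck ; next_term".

0,1,1 ; 15

  a_3 = 0·-1 + 1·3 + 1·3 = 6
  a_4 = 0·6 + 1·-1 + 1·3 = 2
  a_5 = 0·2 + 1·6 + 1·-1 = 5
  a_6 = 0·5 + 1·2 + 1·6 = 8
  a_7 = 0·8 + 1·5 + 1·2 = 7
  a_8 = 0·7 + 1·8 + 1·5 = 13
  a_9 = 0·13 + 1·7 + 1·8 = 15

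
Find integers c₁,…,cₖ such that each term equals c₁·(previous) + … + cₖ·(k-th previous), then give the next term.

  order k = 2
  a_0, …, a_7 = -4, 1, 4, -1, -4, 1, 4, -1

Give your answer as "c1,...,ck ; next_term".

0,-1 ; -4

  a_2 = 0·1 + -1·-4 = 4
  a_3 = 0·4 + -1·1 = -1
  a_4 = 0·-1 + -1·4 = -4
  a_5 = 0·-4 + -1·-1 = 1
  a_6 = 0·1 + -1·-4 = 4
  a_7 = 0·4 + -1·1 = -1
  a_8 = 0·-1 + -1·4 = -4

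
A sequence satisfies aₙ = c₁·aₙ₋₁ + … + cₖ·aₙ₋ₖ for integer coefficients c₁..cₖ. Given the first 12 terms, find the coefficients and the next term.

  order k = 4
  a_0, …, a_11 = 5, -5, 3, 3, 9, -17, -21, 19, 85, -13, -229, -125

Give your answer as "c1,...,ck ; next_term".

0,-2,-2,1 ; 569

  a_4 = 0·3 + -2·3 + -2·-5 + 1·5 = 9
  a_5 = 0·9 + -2·3 + -2·3 + 1·-5 = -17
  a_6 = 0·-17 + -2·9 + -2·3 + 1·3 = -21
  a_7 = 0·-21 + -2·-17 + -2·9 + 1·3 = 19
  a_8 = 0·19 + -2·-21 + -2·-17 + 1·9 = 85
  a_9 = 0·85 + -2·19 + -2·-21 + 1·-17 = -13
  a_10 = 0·-13 + -2·85 + -2·19 + 1·-21 = -229
  a_11 = 0·-229 + -2·-13 + -2·85 + 1·19 = -125
  a_12 = 0·-125 + -2·-229 + -2·-13 + 1·85 = 569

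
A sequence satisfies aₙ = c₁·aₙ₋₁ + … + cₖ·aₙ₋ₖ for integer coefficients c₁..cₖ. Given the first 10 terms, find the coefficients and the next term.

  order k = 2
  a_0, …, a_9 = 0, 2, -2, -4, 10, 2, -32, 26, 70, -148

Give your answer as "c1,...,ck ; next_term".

-1,-3 ; -62

  a_2 = -1·2 + -3·0 = -2
  a_3 = -1·-2 + -3·2 = -4
  a_4 = -1·-4 + -3·-2 = 10
  a_5 = -1·10 + -3·-4 = 2
  a_6 = -1·2 + -3·10 = -32
  a_7 = -1·-32 + -3·2 = 26
  a_8 = -1·26 + -3·-32 = 70
  a_9 = -1·70 + -3·26 = -148
  a_10 = -1·-148 + -3·70 = -62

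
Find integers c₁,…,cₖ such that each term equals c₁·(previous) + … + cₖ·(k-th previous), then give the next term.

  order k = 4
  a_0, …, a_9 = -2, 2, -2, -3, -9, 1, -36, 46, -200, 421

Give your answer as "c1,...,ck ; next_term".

-1,4,-1,1 ; -1303

  a_4 = -1·-3 + 4·-2 + -1·2 + 1·-2 = -9
  a_5 = -1·-9 + 4·-3 + -1·-2 + 1·2 = 1
  a_6 = -1·1 + 4·-9 + -1·-3 + 1·-2 = -36
  a_7 = -1·-36 + 4·1 + -1·-9 + 1·-3 = 46
  a_8 = -1·46 + 4·-36 + -1·1 + 1·-9 = -200
  a_9 = -1·-200 + 4·46 + -1·-36 + 1·1 = 421
  a_10 = -1·421 + 4·-200 + -1·46 + 1·-36 = -1303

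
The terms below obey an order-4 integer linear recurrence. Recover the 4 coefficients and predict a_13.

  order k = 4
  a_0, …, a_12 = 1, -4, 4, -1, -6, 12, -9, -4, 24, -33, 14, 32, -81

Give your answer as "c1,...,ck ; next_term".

  a_4 = 0·-1 + 0·4 + 1·-4 + -2·1 = -6
  a_5 = 0·-6 + 0·-1 + 1·4 + -2·-4 = 12
  a_6 = 0·12 + 0·-6 + 1·-1 + -2·4 = -9
  a_7 = 0·-9 + 0·12 + 1·-6 + -2·-1 = -4
  a_8 = 0·-4 + 0·-9 + 1·12 + -2·-6 = 24
  a_9 = 0·24 + 0·-4 + 1·-9 + -2·12 = -33
  a_10 = 0·-33 + 0·24 + 1·-4 + -2·-9 = 14
  a_11 = 0·14 + 0·-33 + 1·24 + -2·-4 = 32
  a_12 = 0·32 + 0·14 + 1·-33 + -2·24 = -81
  a_13 = 0·-81 + 0·32 + 1·14 + -2·-33 = 80

0,0,1,-2 ; 80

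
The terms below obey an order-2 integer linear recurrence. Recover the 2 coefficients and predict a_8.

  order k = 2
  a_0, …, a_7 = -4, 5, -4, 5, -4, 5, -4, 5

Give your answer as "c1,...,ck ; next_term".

  a_2 = 0·5 + 1·-4 = -4
  a_3 = 0·-4 + 1·5 = 5
  a_4 = 0·5 + 1·-4 = -4
  a_5 = 0·-4 + 1·5 = 5
  a_6 = 0·5 + 1·-4 = -4
  a_7 = 0·-4 + 1·5 = 5
  a_8 = 0·5 + 1·-4 = -4

0,1 ; -4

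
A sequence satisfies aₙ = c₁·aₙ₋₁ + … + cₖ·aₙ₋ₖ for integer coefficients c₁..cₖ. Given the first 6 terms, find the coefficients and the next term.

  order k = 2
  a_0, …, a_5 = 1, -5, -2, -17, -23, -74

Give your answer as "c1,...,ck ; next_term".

1,3 ; -143

  a_2 = 1·-5 + 3·1 = -2
  a_3 = 1·-2 + 3·-5 = -17
  a_4 = 1·-17 + 3·-2 = -23
  a_5 = 1·-23 + 3·-17 = -74
  a_6 = 1·-74 + 3·-23 = -143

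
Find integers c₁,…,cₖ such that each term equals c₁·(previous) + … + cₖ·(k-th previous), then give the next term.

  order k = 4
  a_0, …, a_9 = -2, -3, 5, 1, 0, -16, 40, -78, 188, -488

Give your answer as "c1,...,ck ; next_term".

-2,0,-2,2 ; 1212

  a_4 = -2·1 + 0·5 + -2·-3 + 2·-2 = 0
  a_5 = -2·0 + 0·1 + -2·5 + 2·-3 = -16
  a_6 = -2·-16 + 0·0 + -2·1 + 2·5 = 40
  a_7 = -2·40 + 0·-16 + -2·0 + 2·1 = -78
  a_8 = -2·-78 + 0·40 + -2·-16 + 2·0 = 188
  a_9 = -2·188 + 0·-78 + -2·40 + 2·-16 = -488
  a_10 = -2·-488 + 0·188 + -2·-78 + 2·40 = 1212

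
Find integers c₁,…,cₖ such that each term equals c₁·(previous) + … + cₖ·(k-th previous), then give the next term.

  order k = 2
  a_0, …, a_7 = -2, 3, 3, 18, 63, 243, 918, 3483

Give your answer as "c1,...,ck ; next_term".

  a_2 = 3·3 + 3·-2 = 3
  a_3 = 3·3 + 3·3 = 18
  a_4 = 3·18 + 3·3 = 63
  a_5 = 3·63 + 3·18 = 243
  a_6 = 3·243 + 3·63 = 918
  a_7 = 3·918 + 3·243 = 3483
  a_8 = 3·3483 + 3·918 = 13203

3,3 ; 13203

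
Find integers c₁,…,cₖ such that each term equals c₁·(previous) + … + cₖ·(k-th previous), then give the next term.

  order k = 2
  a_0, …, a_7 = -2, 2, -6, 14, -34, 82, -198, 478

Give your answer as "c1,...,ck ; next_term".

  a_2 = -2·2 + 1·-2 = -6
  a_3 = -2·-6 + 1·2 = 14
  a_4 = -2·14 + 1·-6 = -34
  a_5 = -2·-34 + 1·14 = 82
  a_6 = -2·82 + 1·-34 = -198
  a_7 = -2·-198 + 1·82 = 478
  a_8 = -2·478 + 1·-198 = -1154

-2,1 ; -1154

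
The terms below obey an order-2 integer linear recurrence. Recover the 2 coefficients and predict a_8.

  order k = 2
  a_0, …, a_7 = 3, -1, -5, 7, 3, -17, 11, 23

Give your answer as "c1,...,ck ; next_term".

  a_2 = -1·-1 + -2·3 = -5
  a_3 = -1·-5 + -2·-1 = 7
  a_4 = -1·7 + -2·-5 = 3
  a_5 = -1·3 + -2·7 = -17
  a_6 = -1·-17 + -2·3 = 11
  a_7 = -1·11 + -2·-17 = 23
  a_8 = -1·23 + -2·11 = -45

-1,-2 ; -45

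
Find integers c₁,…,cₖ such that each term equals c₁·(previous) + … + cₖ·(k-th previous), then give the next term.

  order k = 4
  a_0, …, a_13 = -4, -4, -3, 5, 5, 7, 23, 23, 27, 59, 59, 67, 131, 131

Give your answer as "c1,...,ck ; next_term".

1,0,2,-2 ; 147

  a_4 = 1·5 + 0·-3 + 2·-4 + -2·-4 = 5
  a_5 = 1·5 + 0·5 + 2·-3 + -2·-4 = 7
  a_6 = 1·7 + 0·5 + 2·5 + -2·-3 = 23
  a_7 = 1·23 + 0·7 + 2·5 + -2·5 = 23
  a_8 = 1·23 + 0·23 + 2·7 + -2·5 = 27
  a_9 = 1·27 + 0·23 + 2·23 + -2·7 = 59
  a_10 = 1·59 + 0·27 + 2·23 + -2·23 = 59
  a_11 = 1·59 + 0·59 + 2·27 + -2·23 = 67
  a_12 = 1·67 + 0·59 + 2·59 + -2·27 = 131
  a_13 = 1·131 + 0·67 + 2·59 + -2·59 = 131
  a_14 = 1·131 + 0·131 + 2·67 + -2·59 = 147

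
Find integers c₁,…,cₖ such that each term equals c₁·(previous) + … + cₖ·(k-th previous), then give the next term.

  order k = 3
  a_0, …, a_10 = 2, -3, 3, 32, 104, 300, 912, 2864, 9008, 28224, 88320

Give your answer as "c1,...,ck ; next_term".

4,-4,4 ; 276416

  a_3 = 4·3 + -4·-3 + 4·2 = 32
  a_4 = 4·32 + -4·3 + 4·-3 = 104
  a_5 = 4·104 + -4·32 + 4·3 = 300
  a_6 = 4·300 + -4·104 + 4·32 = 912
  a_7 = 4·912 + -4·300 + 4·104 = 2864
  a_8 = 4·2864 + -4·912 + 4·300 = 9008
  a_9 = 4·9008 + -4·2864 + 4·912 = 28224
  a_10 = 4·28224 + -4·9008 + 4·2864 = 88320
  a_11 = 4·88320 + -4·28224 + 4·9008 = 276416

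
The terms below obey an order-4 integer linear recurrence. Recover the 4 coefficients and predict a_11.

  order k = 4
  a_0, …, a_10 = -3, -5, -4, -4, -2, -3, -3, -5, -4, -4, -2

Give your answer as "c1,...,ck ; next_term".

1,0,-1,1 ; -3

  a_4 = 1·-4 + 0·-4 + -1·-5 + 1·-3 = -2
  a_5 = 1·-2 + 0·-4 + -1·-4 + 1·-5 = -3
  a_6 = 1·-3 + 0·-2 + -1·-4 + 1·-4 = -3
  a_7 = 1·-3 + 0·-3 + -1·-2 + 1·-4 = -5
  a_8 = 1·-5 + 0·-3 + -1·-3 + 1·-2 = -4
  a_9 = 1·-4 + 0·-5 + -1·-3 + 1·-3 = -4
  a_10 = 1·-4 + 0·-4 + -1·-5 + 1·-3 = -2
  a_11 = 1·-2 + 0·-4 + -1·-4 + 1·-5 = -3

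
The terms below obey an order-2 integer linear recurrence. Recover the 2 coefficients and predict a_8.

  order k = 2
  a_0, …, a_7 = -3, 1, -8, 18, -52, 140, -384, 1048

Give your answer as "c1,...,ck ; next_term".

-2,2 ; -2864

  a_2 = -2·1 + 2·-3 = -8
  a_3 = -2·-8 + 2·1 = 18
  a_4 = -2·18 + 2·-8 = -52
  a_5 = -2·-52 + 2·18 = 140
  a_6 = -2·140 + 2·-52 = -384
  a_7 = -2·-384 + 2·140 = 1048
  a_8 = -2·1048 + 2·-384 = -2864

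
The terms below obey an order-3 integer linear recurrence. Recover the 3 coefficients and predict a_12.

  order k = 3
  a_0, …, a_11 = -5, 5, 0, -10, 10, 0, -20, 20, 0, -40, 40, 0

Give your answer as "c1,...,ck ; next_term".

  a_3 = 0·0 + 0·5 + 2·-5 = -10
  a_4 = 0·-10 + 0·0 + 2·5 = 10
  a_5 = 0·10 + 0·-10 + 2·0 = 0
  a_6 = 0·0 + 0·10 + 2·-10 = -20
  a_7 = 0·-20 + 0·0 + 2·10 = 20
  a_8 = 0·20 + 0·-20 + 2·0 = 0
  a_9 = 0·0 + 0·20 + 2·-20 = -40
  a_10 = 0·-40 + 0·0 + 2·20 = 40
  a_11 = 0·40 + 0·-40 + 2·0 = 0
  a_12 = 0·0 + 0·40 + 2·-40 = -80

0,0,2 ; -80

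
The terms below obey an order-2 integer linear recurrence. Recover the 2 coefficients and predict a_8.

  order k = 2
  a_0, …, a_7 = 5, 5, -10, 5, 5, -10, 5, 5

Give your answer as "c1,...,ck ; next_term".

  a_2 = -1·5 + -1·5 = -10
  a_3 = -1·-10 + -1·5 = 5
  a_4 = -1·5 + -1·-10 = 5
  a_5 = -1·5 + -1·5 = -10
  a_6 = -1·-10 + -1·5 = 5
  a_7 = -1·5 + -1·-10 = 5
  a_8 = -1·5 + -1·5 = -10

-1,-1 ; -10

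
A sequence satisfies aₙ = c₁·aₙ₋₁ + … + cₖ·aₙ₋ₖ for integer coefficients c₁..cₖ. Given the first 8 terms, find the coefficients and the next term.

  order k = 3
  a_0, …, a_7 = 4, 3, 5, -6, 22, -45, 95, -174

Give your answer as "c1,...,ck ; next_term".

-3,-1,3 ; 292

  a_3 = -3·5 + -1·3 + 3·4 = -6
  a_4 = -3·-6 + -1·5 + 3·3 = 22
  a_5 = -3·22 + -1·-6 + 3·5 = -45
  a_6 = -3·-45 + -1·22 + 3·-6 = 95
  a_7 = -3·95 + -1·-45 + 3·22 = -174
  a_8 = -3·-174 + -1·95 + 3·-45 = 292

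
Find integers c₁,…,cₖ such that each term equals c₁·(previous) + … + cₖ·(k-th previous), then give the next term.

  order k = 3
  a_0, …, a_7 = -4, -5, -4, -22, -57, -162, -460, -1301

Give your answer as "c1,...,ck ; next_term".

2,2,1 ; -3684

  a_3 = 2·-4 + 2·-5 + 1·-4 = -22
  a_4 = 2·-22 + 2·-4 + 1·-5 = -57
  a_5 = 2·-57 + 2·-22 + 1·-4 = -162
  a_6 = 2·-162 + 2·-57 + 1·-22 = -460
  a_7 = 2·-460 + 2·-162 + 1·-57 = -1301
  a_8 = 2·-1301 + 2·-460 + 1·-162 = -3684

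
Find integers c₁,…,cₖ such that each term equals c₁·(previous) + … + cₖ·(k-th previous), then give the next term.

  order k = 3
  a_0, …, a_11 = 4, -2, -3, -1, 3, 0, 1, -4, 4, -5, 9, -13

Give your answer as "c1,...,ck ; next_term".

-1,0,-1 ; 18

  a_3 = -1·-3 + 0·-2 + -1·4 = -1
  a_4 = -1·-1 + 0·-3 + -1·-2 = 3
  a_5 = -1·3 + 0·-1 + -1·-3 = 0
  a_6 = -1·0 + 0·3 + -1·-1 = 1
  a_7 = -1·1 + 0·0 + -1·3 = -4
  a_8 = -1·-4 + 0·1 + -1·0 = 4
  a_9 = -1·4 + 0·-4 + -1·1 = -5
  a_10 = -1·-5 + 0·4 + -1·-4 = 9
  a_11 = -1·9 + 0·-5 + -1·4 = -13
  a_12 = -1·-13 + 0·9 + -1·-5 = 18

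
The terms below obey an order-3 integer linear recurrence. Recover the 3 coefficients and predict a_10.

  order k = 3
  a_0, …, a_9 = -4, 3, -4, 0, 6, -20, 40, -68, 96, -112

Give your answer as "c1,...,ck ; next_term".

-2,0,2 ; 88

  a_3 = -2·-4 + 0·3 + 2·-4 = 0
  a_4 = -2·0 + 0·-4 + 2·3 = 6
  a_5 = -2·6 + 0·0 + 2·-4 = -20
  a_6 = -2·-20 + 0·6 + 2·0 = 40
  a_7 = -2·40 + 0·-20 + 2·6 = -68
  a_8 = -2·-68 + 0·40 + 2·-20 = 96
  a_9 = -2·96 + 0·-68 + 2·40 = -112
  a_10 = -2·-112 + 0·96 + 2·-68 = 88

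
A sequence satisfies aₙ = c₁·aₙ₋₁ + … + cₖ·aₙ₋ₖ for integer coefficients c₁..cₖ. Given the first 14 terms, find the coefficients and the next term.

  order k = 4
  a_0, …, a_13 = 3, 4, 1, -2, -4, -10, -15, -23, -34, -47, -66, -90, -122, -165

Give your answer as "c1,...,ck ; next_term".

  a_4 = 1·-2 + 1·1 + 0·4 + -1·3 = -4
  a_5 = 1·-4 + 1·-2 + 0·1 + -1·4 = -10
  a_6 = 1·-10 + 1·-4 + 0·-2 + -1·1 = -15
  a_7 = 1·-15 + 1·-10 + 0·-4 + -1·-2 = -23
  a_8 = 1·-23 + 1·-15 + 0·-10 + -1·-4 = -34
  a_9 = 1·-34 + 1·-23 + 0·-15 + -1·-10 = -47
  a_10 = 1·-47 + 1·-34 + 0·-23 + -1·-15 = -66
  a_11 = 1·-66 + 1·-47 + 0·-34 + -1·-23 = -90
  a_12 = 1·-90 + 1·-66 + 0·-47 + -1·-34 = -122
  a_13 = 1·-122 + 1·-90 + 0·-66 + -1·-47 = -165
  a_14 = 1·-165 + 1·-122 + 0·-90 + -1·-66 = -221

1,1,0,-1 ; -221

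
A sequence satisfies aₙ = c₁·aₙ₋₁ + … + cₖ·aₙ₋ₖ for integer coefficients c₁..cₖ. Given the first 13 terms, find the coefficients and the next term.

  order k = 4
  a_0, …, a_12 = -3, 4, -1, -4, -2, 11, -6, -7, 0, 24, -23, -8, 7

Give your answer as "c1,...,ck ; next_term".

  a_4 = -1·-4 + -1·-1 + -1·4 + 1·-3 = -2
  a_5 = -1·-2 + -1·-4 + -1·-1 + 1·4 = 11
  a_6 = -1·11 + -1·-2 + -1·-4 + 1·-1 = -6
  a_7 = -1·-6 + -1·11 + -1·-2 + 1·-4 = -7
  a_8 = -1·-7 + -1·-6 + -1·11 + 1·-2 = 0
  a_9 = -1·0 + -1·-7 + -1·-6 + 1·11 = 24
  a_10 = -1·24 + -1·0 + -1·-7 + 1·-6 = -23
  a_11 = -1·-23 + -1·24 + -1·0 + 1·-7 = -8
  a_12 = -1·-8 + -1·-23 + -1·24 + 1·0 = 7
  a_13 = -1·7 + -1·-8 + -1·-23 + 1·24 = 48

-1,-1,-1,1 ; 48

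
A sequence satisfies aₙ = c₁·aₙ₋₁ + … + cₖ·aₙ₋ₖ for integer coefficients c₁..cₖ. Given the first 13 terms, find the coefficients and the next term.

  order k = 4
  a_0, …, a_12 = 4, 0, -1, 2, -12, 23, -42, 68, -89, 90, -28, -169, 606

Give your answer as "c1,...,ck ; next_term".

-2,0,1,-2 ; -1420

  a_4 = -2·2 + 0·-1 + 1·0 + -2·4 = -12
  a_5 = -2·-12 + 0·2 + 1·-1 + -2·0 = 23
  a_6 = -2·23 + 0·-12 + 1·2 + -2·-1 = -42
  a_7 = -2·-42 + 0·23 + 1·-12 + -2·2 = 68
  a_8 = -2·68 + 0·-42 + 1·23 + -2·-12 = -89
  a_9 = -2·-89 + 0·68 + 1·-42 + -2·23 = 90
  a_10 = -2·90 + 0·-89 + 1·68 + -2·-42 = -28
  a_11 = -2·-28 + 0·90 + 1·-89 + -2·68 = -169
  a_12 = -2·-169 + 0·-28 + 1·90 + -2·-89 = 606
  a_13 = -2·606 + 0·-169 + 1·-28 + -2·90 = -1420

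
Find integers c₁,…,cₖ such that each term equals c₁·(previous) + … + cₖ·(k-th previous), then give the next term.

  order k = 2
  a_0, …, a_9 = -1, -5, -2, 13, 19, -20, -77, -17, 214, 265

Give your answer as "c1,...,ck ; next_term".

  a_2 = 1·-5 + -3·-1 = -2
  a_3 = 1·-2 + -3·-5 = 13
  a_4 = 1·13 + -3·-2 = 19
  a_5 = 1·19 + -3·13 = -20
  a_6 = 1·-20 + -3·19 = -77
  a_7 = 1·-77 + -3·-20 = -17
  a_8 = 1·-17 + -3·-77 = 214
  a_9 = 1·214 + -3·-17 = 265
  a_10 = 1·265 + -3·214 = -377

1,-3 ; -377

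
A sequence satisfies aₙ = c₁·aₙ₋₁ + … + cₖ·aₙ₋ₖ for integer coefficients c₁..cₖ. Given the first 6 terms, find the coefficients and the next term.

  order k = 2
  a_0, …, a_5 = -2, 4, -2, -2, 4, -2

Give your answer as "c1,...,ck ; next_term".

-1,-1 ; -2

  a_2 = -1·4 + -1·-2 = -2
  a_3 = -1·-2 + -1·4 = -2
  a_4 = -1·-2 + -1·-2 = 4
  a_5 = -1·4 + -1·-2 = -2
  a_6 = -1·-2 + -1·4 = -2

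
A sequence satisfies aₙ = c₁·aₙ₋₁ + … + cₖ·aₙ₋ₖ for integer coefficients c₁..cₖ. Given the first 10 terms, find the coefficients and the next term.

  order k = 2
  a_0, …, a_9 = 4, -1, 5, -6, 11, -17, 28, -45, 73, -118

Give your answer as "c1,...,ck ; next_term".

  a_2 = -1·-1 + 1·4 = 5
  a_3 = -1·5 + 1·-1 = -6
  a_4 = -1·-6 + 1·5 = 11
  a_5 = -1·11 + 1·-6 = -17
  a_6 = -1·-17 + 1·11 = 28
  a_7 = -1·28 + 1·-17 = -45
  a_8 = -1·-45 + 1·28 = 73
  a_9 = -1·73 + 1·-45 = -118
  a_10 = -1·-118 + 1·73 = 191

-1,1 ; 191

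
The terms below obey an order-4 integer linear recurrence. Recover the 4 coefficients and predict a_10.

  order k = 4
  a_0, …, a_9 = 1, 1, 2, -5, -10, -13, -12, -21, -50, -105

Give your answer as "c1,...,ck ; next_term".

2,-1,0,2 ; -184

  a_4 = 2·-5 + -1·2 + 0·1 + 2·1 = -10
  a_5 = 2·-10 + -1·-5 + 0·2 + 2·1 = -13
  a_6 = 2·-13 + -1·-10 + 0·-5 + 2·2 = -12
  a_7 = 2·-12 + -1·-13 + 0·-10 + 2·-5 = -21
  a_8 = 2·-21 + -1·-12 + 0·-13 + 2·-10 = -50
  a_9 = 2·-50 + -1·-21 + 0·-12 + 2·-13 = -105
  a_10 = 2·-105 + -1·-50 + 0·-21 + 2·-12 = -184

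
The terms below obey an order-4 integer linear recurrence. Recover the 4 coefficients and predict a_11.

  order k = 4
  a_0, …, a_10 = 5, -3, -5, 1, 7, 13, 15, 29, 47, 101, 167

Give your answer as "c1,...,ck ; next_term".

1,2,-2,2 ; 333

  a_4 = 1·1 + 2·-5 + -2·-3 + 2·5 = 7
  a_5 = 1·7 + 2·1 + -2·-5 + 2·-3 = 13
  a_6 = 1·13 + 2·7 + -2·1 + 2·-5 = 15
  a_7 = 1·15 + 2·13 + -2·7 + 2·1 = 29
  a_8 = 1·29 + 2·15 + -2·13 + 2·7 = 47
  a_9 = 1·47 + 2·29 + -2·15 + 2·13 = 101
  a_10 = 1·101 + 2·47 + -2·29 + 2·15 = 167
  a_11 = 1·167 + 2·101 + -2·47 + 2·29 = 333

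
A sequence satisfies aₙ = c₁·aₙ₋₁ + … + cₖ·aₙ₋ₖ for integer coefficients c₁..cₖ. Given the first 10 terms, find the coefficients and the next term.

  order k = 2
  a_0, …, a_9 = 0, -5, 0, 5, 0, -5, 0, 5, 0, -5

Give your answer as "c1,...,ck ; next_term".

0,-1 ; 0

  a_2 = 0·-5 + -1·0 = 0
  a_3 = 0·0 + -1·-5 = 5
  a_4 = 0·5 + -1·0 = 0
  a_5 = 0·0 + -1·5 = -5
  a_6 = 0·-5 + -1·0 = 0
  a_7 = 0·0 + -1·-5 = 5
  a_8 = 0·5 + -1·0 = 0
  a_9 = 0·0 + -1·5 = -5
  a_10 = 0·-5 + -1·0 = 0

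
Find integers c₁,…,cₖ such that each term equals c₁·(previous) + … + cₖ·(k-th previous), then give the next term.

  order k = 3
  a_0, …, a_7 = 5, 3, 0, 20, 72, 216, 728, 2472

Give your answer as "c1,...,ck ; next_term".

3,0,4 ; 8280

  a_3 = 3·0 + 0·3 + 4·5 = 20
  a_4 = 3·20 + 0·0 + 4·3 = 72
  a_5 = 3·72 + 0·20 + 4·0 = 216
  a_6 = 3·216 + 0·72 + 4·20 = 728
  a_7 = 3·728 + 0·216 + 4·72 = 2472
  a_8 = 3·2472 + 0·728 + 4·216 = 8280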